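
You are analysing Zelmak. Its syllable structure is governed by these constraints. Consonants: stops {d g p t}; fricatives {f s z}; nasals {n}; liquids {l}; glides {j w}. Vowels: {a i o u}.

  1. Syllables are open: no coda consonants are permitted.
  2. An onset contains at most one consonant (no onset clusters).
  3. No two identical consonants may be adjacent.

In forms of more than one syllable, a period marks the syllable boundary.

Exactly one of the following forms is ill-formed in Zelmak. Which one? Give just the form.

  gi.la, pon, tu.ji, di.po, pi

gi.la — σ1 onset /g/, coda /∅/ ok; σ2 onset /l/, coda /∅/ ok → well-formed
pon — violates constraint 1: syllable 1 coda /n/ has 1 consonant (> 0) → ill-formed
tu.ji — σ1 onset /t/, coda /∅/ ok; σ2 onset /j/, coda /∅/ ok → well-formed
di.po — σ1 onset /d/, coda /∅/ ok; σ2 onset /p/, coda /∅/ ok → well-formed
pi — σ1 onset /p/, coda /∅/ ok → well-formed

pon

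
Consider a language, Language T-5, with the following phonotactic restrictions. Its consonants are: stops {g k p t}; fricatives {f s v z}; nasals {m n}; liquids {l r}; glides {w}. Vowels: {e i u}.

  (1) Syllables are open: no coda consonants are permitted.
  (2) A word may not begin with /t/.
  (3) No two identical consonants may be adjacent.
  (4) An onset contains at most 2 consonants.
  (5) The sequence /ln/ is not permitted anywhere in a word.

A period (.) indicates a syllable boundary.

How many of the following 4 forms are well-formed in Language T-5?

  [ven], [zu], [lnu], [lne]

1

[ven] — violates constraint 1: syllable 1 coda /n/ has 1 consonant (> 0) → ill-formed
[zu] — σ1 onset /z/, coda /∅/ ok → well-formed
[lnu] — violates constraint 5: contains banned sequence /ln/ → ill-formed
[lne] — violates constraint 5: contains banned sequence /ln/ → ill-formed
Well-formed: [zu] → 1.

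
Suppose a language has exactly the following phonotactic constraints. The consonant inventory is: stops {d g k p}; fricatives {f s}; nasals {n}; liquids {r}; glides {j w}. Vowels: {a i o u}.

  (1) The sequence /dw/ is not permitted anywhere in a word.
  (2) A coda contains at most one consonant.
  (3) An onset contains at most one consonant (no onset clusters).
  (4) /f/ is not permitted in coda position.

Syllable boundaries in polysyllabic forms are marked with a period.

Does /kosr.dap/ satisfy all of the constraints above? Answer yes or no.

/kosr.dap/ — violates constraint 2: syllable 1 coda /sr/ has 2 consonants (> 1) → not permitted

no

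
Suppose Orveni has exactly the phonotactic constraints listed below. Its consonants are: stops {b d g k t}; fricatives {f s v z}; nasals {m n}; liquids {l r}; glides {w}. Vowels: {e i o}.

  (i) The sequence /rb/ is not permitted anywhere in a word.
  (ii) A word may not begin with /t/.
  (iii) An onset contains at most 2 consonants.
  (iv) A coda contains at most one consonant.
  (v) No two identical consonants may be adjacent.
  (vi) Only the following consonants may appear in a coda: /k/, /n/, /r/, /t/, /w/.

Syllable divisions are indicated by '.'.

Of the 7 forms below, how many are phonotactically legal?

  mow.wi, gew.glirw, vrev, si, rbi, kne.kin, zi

3

mow.wi — violates constraint (v): adjacent identical consonants /ww/ → phonotactically illegal
gew.glirw — violates constraint (iv): syllable 2 coda /rw/ has 2 consonants (> 1) → phonotactically illegal
vrev — violates constraint (vi): syllable 1 coda contains /v/, which is not a licensed coda consonant → phonotactically illegal
si — σ1 onset /s/, coda /∅/ ok → phonotactically legal
rbi — violates constraint (i): contains banned sequence /rb/ → phonotactically illegal
kne.kin — σ1 onset /kn/ (2C), coda /∅/ ok; σ2 onset /k/, coda /n/ ok → phonotactically legal
zi — σ1 onset /z/, coda /∅/ ok → phonotactically legal
Phonotactically legal: si, kne.kin, zi → 3.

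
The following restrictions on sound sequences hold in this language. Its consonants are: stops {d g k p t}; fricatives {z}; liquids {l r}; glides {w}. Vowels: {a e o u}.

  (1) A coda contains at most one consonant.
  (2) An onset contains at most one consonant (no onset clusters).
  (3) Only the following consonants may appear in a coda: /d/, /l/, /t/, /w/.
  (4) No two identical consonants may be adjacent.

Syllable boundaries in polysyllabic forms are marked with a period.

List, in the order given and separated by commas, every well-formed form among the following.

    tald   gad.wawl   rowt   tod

tod

tald — violates constraint 1: syllable 1 coda /ld/ has 2 consonants (> 1) → ill-formed
gad.wawl — violates constraint 1: syllable 2 coda /wl/ has 2 consonants (> 1) → ill-formed
rowt — violates constraint 1: syllable 1 coda /wt/ has 2 consonants (> 1) → ill-formed
tod — σ1 onset /t/, coda /d/ ok → well-formed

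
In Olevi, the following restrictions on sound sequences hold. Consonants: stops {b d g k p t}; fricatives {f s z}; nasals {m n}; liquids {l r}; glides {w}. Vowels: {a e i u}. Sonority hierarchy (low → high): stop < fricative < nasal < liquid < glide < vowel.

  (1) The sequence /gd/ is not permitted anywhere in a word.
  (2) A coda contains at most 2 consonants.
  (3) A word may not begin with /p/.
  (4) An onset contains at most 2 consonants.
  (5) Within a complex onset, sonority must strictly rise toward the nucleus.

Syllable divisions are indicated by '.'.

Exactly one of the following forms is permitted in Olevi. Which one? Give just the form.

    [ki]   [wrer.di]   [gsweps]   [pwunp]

[ki] — σ1 onset /k/, coda /∅/ ok → permitted
[wrer.di] — violates constraint 5: syllable 1 onset /wr/: /w/ (glide, 5) → /r/ (liquid, 4) does not rise → not permitted
[gsweps] — violates constraint 4: syllable 1 onset /gsw/ has 3 consonants (> 2) → not permitted
[pwunp] — violates constraint 3: word begins with /p/ → not permitted

[ki]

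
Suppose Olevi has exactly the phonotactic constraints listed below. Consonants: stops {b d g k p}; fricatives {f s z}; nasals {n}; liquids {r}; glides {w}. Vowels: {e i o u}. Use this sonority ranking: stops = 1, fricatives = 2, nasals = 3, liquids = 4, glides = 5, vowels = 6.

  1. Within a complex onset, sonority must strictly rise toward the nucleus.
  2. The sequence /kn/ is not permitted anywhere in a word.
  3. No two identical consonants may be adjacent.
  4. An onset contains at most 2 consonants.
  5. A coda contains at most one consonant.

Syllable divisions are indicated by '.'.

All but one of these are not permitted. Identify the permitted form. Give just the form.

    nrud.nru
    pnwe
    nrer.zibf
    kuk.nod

nrud.nru — σ1 onset /nr/ (3→4 rises), coda /d/ ok; σ2 onset /nr/ (3→4 rises), coda /∅/ ok → permitted
pnwe — violates constraint 4: syllable 1 onset /pnw/ has 3 consonants (> 2) → not permitted
nrer.zibf — violates constraint 5: syllable 2 coda /bf/ has 2 consonants (> 1) → not permitted
kuk.nod — violates constraint 2: contains banned sequence /kn/ → not permitted

nrud.nru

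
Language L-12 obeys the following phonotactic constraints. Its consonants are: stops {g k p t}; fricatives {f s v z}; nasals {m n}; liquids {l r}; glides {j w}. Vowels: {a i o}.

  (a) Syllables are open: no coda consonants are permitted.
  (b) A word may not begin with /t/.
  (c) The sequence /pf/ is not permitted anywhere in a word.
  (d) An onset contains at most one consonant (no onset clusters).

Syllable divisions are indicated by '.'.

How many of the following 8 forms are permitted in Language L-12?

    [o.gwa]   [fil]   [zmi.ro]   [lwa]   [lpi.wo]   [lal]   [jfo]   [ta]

0

[o.gwa] — violates constraint (d): syllable 2 onset /gw/ has 2 consonants (> 1) → not permitted
[fil] — violates constraint (a): syllable 1 coda /l/ has 1 consonant (> 0) → not permitted
[zmi.ro] — violates constraint (d): syllable 1 onset /zm/ has 2 consonants (> 1) → not permitted
[lwa] — violates constraint (d): syllable 1 onset /lw/ has 2 consonants (> 1) → not permitted
[lpi.wo] — violates constraint (d): syllable 1 onset /lp/ has 2 consonants (> 1) → not permitted
[lal] — violates constraint (a): syllable 1 coda /l/ has 1 consonant (> 0) → not permitted
[jfo] — violates constraint (d): syllable 1 onset /jf/ has 2 consonants (> 1) → not permitted
[ta] — violates constraint (b): word begins with /t/ → not permitted
No form is permitted → 0.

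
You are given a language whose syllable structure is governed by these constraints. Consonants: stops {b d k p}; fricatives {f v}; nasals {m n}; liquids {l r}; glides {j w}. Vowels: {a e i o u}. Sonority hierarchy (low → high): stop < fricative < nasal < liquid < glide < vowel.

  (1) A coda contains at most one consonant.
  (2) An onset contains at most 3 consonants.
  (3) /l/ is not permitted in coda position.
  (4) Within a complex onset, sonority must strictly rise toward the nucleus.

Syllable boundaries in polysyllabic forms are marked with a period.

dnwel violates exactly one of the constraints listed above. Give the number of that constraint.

dnwel: syllable 1 coda contains /l/.
This is a violation of constraint 3: "/l/ is not permitted in coda position."
The remaining constraints (1, 2, 4) are satisfied.

3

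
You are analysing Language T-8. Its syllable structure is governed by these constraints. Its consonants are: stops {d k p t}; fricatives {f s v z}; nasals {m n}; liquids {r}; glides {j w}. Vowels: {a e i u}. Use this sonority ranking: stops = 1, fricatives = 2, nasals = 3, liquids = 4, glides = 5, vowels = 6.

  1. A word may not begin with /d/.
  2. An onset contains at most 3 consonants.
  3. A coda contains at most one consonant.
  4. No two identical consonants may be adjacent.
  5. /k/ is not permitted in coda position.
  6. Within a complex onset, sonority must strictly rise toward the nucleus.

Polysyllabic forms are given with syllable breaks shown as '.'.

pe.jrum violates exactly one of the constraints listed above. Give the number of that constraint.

pe.jrum: syllable 2 onset /jr/: /j/ (glide, 5) → /r/ (liquid, 4) does not rise.
This is a violation of constraint 6: "Within a complex onset, sonority must strictly rise toward the nucleus."
The remaining constraints (1, 2, 3, 4, 5) are satisfied.

6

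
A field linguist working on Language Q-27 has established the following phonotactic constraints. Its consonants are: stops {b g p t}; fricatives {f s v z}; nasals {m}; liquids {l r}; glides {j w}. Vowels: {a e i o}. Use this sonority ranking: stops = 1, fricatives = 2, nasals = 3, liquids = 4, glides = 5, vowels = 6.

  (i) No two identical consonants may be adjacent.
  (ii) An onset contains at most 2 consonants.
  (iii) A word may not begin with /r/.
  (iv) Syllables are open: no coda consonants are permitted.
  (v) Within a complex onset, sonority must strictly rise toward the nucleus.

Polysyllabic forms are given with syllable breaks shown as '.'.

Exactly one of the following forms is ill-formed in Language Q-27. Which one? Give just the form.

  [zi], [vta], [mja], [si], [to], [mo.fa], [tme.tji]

[zi] — σ1 onset /z/, coda /∅/ ok → well-formed
[vta] — violates constraint (v): syllable 1 onset /vt/: /v/ (fricative, 2) → /t/ (stop, 1) does not rise → ill-formed
[mja] — σ1 onset /mj/ (3→5 rises), coda /∅/ ok → well-formed
[si] — σ1 onset /s/, coda /∅/ ok → well-formed
[to] — σ1 onset /t/, coda /∅/ ok → well-formed
[mo.fa] — σ1 onset /m/, coda /∅/ ok; σ2 onset /f/, coda /∅/ ok → well-formed
[tme.tji] — σ1 onset /tm/ (1→3 rises), coda /∅/ ok; σ2 onset /tj/ (1→5 rises), coda /∅/ ok → well-formed

[vta]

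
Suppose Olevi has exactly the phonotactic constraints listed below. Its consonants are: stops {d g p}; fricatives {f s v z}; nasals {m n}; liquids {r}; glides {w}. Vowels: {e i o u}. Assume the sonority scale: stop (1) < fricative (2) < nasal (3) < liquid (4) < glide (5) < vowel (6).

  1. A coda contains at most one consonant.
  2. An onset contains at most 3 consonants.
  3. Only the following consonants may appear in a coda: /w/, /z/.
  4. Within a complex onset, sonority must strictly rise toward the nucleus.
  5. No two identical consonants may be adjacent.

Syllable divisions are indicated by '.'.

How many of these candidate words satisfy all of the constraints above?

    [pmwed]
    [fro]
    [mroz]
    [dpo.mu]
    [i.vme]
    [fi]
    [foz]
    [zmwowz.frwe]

5

[pmwed] — violates constraint 3: syllable 1 coda contains /d/, which is not a licensed coda consonant → not permitted
[fro] — σ1 onset /fr/ (2→4 rises), coda /∅/ ok → permitted
[mroz] — σ1 onset /mr/ (3→4 rises), coda /z/ ok → permitted
[dpo.mu] — violates constraint 4: syllable 1 onset /dp/: /d/ (stop, 1) → /p/ (stop, 1) does not rise → not permitted
[i.vme] — σ1 onset /∅/, coda /∅/ ok; σ2 onset /vm/ (2→3 rises), coda /∅/ ok → permitted
[fi] — σ1 onset /f/, coda /∅/ ok → permitted
[foz] — σ1 onset /f/, coda /z/ ok → permitted
[zmwowz.frwe] — violates constraint 1: syllable 1 coda /wz/ has 2 consonants (> 1) → not permitted
Permitted: [fro], [mroz], [i.vme], [fi], [foz] → 5.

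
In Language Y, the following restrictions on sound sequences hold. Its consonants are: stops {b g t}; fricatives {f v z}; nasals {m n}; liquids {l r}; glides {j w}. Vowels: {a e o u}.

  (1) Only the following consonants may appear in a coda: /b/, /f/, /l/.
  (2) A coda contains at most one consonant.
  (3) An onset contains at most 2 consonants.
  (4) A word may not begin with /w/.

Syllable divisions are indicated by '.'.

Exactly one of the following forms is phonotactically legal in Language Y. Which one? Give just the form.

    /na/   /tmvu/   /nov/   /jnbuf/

/na/

/na/ — σ1 onset /n/, coda /∅/ ok → phonotactically legal
/tmvu/ — violates constraint 3: syllable 1 onset /tmv/ has 3 consonants (> 2) → phonotactically illegal
/nov/ — violates constraint 1: syllable 1 coda contains /v/, which is not a licensed coda consonant → phonotactically illegal
/jnbuf/ — violates constraint 3: syllable 1 onset /jnb/ has 3 consonants (> 2) → phonotactically illegal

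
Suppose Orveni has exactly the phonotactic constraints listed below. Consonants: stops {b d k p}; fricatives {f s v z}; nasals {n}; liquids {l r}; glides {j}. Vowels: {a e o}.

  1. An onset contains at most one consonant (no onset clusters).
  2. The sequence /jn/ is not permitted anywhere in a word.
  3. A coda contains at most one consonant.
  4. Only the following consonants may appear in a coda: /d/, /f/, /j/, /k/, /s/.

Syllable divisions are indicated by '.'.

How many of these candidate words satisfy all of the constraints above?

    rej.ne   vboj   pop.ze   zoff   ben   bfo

0

rej.ne — violates constraint 2: contains banned sequence /jn/ → phonotactically illegal
vboj — violates constraint 1: syllable 1 onset /vb/ has 2 consonants (> 1) → phonotactically illegal
pop.ze — violates constraint 4: syllable 1 coda contains /p/, which is not a licensed coda consonant → phonotactically illegal
zoff — violates constraint 3: syllable 1 coda /ff/ has 2 consonants (> 1) → phonotactically illegal
ben — violates constraint 4: syllable 1 coda contains /n/, which is not a licensed coda consonant → phonotactically illegal
bfo — violates constraint 1: syllable 1 onset /bf/ has 2 consonants (> 1) → phonotactically illegal
No form is phonotactically legal → 0.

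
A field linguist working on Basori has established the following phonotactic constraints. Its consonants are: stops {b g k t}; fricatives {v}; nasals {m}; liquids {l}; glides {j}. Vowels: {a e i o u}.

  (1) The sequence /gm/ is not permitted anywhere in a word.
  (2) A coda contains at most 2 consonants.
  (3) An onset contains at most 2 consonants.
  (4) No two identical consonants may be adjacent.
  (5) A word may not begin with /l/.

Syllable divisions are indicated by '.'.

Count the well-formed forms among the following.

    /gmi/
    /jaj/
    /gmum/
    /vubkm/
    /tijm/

/gmi/ — violates constraint 1: contains banned sequence /gm/ → ill-formed
/jaj/ — σ1 onset /j/, coda /j/ ok → well-formed
/gmum/ — violates constraint 1: contains banned sequence /gm/ → ill-formed
/vubkm/ — violates constraint 2: syllable 1 coda /bkm/ has 3 consonants (> 2) → ill-formed
/tijm/ — σ1 onset /t/, coda /jm/ (2C) ok → well-formed
Well-formed: /jaj/, /tijm/ → 2.

2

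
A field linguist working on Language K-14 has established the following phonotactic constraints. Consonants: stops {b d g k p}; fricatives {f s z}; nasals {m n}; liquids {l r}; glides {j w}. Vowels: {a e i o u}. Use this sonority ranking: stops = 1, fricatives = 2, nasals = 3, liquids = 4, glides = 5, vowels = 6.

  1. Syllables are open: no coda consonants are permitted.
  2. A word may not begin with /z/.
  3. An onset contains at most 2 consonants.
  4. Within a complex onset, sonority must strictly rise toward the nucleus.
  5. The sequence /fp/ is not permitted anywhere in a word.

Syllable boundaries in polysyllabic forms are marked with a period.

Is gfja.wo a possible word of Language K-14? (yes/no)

no

gfja.wo — violates constraint 3: syllable 1 onset /gfj/ has 3 consonants (> 2) → phonotactically illegal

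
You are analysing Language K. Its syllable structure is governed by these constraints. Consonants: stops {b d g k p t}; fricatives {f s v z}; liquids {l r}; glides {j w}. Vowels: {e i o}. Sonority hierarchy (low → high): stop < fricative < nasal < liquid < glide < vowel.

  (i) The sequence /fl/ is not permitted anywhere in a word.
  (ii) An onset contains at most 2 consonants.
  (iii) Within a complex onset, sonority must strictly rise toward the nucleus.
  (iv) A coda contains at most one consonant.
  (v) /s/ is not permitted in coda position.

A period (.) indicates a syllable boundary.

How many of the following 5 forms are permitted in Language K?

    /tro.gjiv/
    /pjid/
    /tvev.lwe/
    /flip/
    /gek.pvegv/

/tro.gjiv/ — σ1 onset /tr/ (1→4 rises), coda /∅/ ok; σ2 onset /gj/ (1→5 rises), coda /v/ ok → permitted
/pjid/ — σ1 onset /pj/ (1→5 rises), coda /d/ ok → permitted
/tvev.lwe/ — σ1 onset /tv/ (1→2 rises), coda /v/ ok; σ2 onset /lw/ (4→5 rises), coda /∅/ ok → permitted
/flip/ — violates constraint (i): contains banned sequence /fl/ → not permitted
/gek.pvegv/ — violates constraint (iv): syllable 2 coda /gv/ has 2 consonants (> 1) → not permitted
Permitted: /tro.gjiv/, /pjid/, /tvev.lwe/ → 3.

3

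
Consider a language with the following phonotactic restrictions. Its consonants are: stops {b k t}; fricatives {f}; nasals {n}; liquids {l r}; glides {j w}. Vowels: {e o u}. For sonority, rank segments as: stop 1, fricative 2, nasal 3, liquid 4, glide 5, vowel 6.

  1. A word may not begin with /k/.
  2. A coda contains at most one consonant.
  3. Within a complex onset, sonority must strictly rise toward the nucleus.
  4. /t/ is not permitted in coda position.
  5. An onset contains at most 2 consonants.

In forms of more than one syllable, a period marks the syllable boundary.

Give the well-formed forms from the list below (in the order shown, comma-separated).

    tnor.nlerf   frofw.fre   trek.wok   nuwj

trek.wok

tnor.nlerf — violates constraint 2: syllable 2 coda /rf/ has 2 consonants (> 1) → ill-formed
frofw.fre — violates constraint 2: syllable 1 coda /fw/ has 2 consonants (> 1) → ill-formed
trek.wok — σ1 onset /tr/ (1→4 rises), coda /k/ ok; σ2 onset /w/, coda /k/ ok → well-formed
nuwj — violates constraint 2: syllable 1 coda /wj/ has 2 consonants (> 1) → ill-formed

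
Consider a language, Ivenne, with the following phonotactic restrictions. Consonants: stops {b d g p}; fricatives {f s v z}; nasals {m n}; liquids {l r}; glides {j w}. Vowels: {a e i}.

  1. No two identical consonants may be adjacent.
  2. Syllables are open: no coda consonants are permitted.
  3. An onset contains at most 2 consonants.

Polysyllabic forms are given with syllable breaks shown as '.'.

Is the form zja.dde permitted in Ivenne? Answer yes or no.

no

zja.dde — violates constraint 1: adjacent identical consonants /dd/ → not permitted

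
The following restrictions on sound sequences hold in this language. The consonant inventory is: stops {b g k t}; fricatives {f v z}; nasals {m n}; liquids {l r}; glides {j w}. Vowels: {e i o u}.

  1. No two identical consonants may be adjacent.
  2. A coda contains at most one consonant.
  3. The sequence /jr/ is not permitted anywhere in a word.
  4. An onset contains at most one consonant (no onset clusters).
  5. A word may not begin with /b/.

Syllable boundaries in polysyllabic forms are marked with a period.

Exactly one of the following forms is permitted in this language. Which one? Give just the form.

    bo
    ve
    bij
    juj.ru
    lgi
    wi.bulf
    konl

ve

bo — violates constraint 5: word begins with /b/ → not permitted
ve — σ1 onset /v/, coda /∅/ ok → permitted
bij — violates constraint 5: word begins with /b/ → not permitted
juj.ru — violates constraint 3: contains banned sequence /jr/ → not permitted
lgi — violates constraint 4: syllable 1 onset /lg/ has 2 consonants (> 1) → not permitted
wi.bulf — violates constraint 2: syllable 2 coda /lf/ has 2 consonants (> 1) → not permitted
konl — violates constraint 2: syllable 1 coda /nl/ has 2 consonants (> 1) → not permitted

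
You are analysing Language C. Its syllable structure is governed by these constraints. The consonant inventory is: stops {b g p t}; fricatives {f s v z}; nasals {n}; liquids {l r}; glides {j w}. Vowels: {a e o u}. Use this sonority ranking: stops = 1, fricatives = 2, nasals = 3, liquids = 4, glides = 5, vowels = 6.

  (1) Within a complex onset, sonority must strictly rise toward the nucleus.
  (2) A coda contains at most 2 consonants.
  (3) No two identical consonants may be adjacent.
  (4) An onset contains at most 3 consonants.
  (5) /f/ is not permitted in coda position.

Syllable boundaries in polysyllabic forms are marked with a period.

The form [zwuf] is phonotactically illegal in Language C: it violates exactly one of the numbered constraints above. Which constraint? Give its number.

5

[zwuf]: syllable 1 coda contains /f/.
This is a violation of constraint 5: "/f/ is not permitted in coda position."
The remaining constraints (1, 2, 3, 4) are satisfied.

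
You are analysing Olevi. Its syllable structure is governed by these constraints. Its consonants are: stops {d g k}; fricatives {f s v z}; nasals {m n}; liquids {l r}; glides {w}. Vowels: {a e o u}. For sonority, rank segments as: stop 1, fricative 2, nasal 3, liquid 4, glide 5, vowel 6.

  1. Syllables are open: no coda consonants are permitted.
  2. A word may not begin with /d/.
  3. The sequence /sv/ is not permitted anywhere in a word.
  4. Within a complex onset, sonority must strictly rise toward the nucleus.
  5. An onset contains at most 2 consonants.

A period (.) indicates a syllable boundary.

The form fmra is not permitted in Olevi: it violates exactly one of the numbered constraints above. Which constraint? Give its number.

fmra: syllable 1 onset /fmr/ has 3 consonants (> 2).
This is a violation of constraint 5: "An onset contains at most 2 consonants."
The remaining constraints (1, 2, 3, 4) are satisfied.

5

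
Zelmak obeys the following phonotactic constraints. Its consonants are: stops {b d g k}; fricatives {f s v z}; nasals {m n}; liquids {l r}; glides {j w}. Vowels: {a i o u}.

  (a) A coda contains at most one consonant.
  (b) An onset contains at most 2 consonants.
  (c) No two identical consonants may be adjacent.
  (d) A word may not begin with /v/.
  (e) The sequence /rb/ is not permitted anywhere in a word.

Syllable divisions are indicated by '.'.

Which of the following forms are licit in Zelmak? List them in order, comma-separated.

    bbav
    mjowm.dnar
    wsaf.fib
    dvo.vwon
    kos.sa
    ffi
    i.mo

bbav — violates constraint (c): adjacent identical consonants /bb/ → illicit
mjowm.dnar — violates constraint (a): syllable 1 coda /wm/ has 2 consonants (> 1) → illicit
wsaf.fib — violates constraint (c): adjacent identical consonants /ff/ → illicit
dvo.vwon — σ1 onset /dv/ (2C), coda /∅/ ok; σ2 onset /vw/ (2C), coda /n/ ok → licit
kos.sa — violates constraint (c): adjacent identical consonants /ss/ → illicit
ffi — violates constraint (c): adjacent identical consonants /ff/ → illicit
i.mo — σ1 onset /∅/, coda /∅/ ok; σ2 onset /m/, coda /∅/ ok → licit

dvo.vwon, i.mo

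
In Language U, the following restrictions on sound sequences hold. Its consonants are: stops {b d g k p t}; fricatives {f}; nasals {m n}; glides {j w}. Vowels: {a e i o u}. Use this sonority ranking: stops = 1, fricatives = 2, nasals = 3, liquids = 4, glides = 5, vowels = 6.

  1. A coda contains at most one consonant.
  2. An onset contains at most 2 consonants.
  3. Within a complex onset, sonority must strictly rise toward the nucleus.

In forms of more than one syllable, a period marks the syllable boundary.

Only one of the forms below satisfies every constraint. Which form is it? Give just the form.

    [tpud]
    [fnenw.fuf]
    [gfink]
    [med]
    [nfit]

[med]

[tpud] — violates constraint 3: syllable 1 onset /tp/: /t/ (stop, 1) → /p/ (stop, 1) does not rise → ill-formed
[fnenw.fuf] — violates constraint 1: syllable 1 coda /nw/ has 2 consonants (> 1) → ill-formed
[gfink] — violates constraint 1: syllable 1 coda /nk/ has 2 consonants (> 1) → ill-formed
[med] — σ1 onset /m/, coda /d/ ok → well-formed
[nfit] — violates constraint 3: syllable 1 onset /nf/: /n/ (nasal, 3) → /f/ (fricative, 2) does not rise → ill-formed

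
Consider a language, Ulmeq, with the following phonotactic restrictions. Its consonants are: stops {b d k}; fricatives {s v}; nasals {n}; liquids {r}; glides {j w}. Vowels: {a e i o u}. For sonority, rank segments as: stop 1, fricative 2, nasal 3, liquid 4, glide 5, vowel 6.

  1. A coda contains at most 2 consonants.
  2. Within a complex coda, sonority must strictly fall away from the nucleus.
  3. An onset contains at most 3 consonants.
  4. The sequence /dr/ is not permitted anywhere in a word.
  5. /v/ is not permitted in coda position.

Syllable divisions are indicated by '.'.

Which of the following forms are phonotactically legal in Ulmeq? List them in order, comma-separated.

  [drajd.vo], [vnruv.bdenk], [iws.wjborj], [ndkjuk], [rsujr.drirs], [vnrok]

[drajd.vo] — violates constraint 4: contains banned sequence /dr/ → phonotactically illegal
[vnruv.bdenk] — violates constraint 5: syllable 1 coda contains /v/ → phonotactically illegal
[iws.wjborj] — violates constraint 2: syllable 2 coda /rj/: /r/ (liquid, 4) → /j/ (glide, 5) does not fall → phonotactically illegal
[ndkjuk] — violates constraint 3: syllable 1 onset /ndkj/ has 4 consonants (> 3) → phonotactically illegal
[rsujr.drirs] — violates constraint 4: contains banned sequence /dr/ → phonotactically illegal
[vnrok] — σ1 onset /vnr/ (3C), coda /k/ ok → phonotactically legal

[vnrok]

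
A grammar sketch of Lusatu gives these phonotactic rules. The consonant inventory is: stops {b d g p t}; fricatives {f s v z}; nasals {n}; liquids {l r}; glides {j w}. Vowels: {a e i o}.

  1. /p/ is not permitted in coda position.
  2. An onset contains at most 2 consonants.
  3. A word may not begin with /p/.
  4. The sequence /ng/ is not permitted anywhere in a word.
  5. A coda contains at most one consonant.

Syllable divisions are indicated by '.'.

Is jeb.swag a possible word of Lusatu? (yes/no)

jeb.swag — σ1 onset /j/, coda /b/ ok; σ2 onset /sw/ (2C), coda /g/ ok → licit

yes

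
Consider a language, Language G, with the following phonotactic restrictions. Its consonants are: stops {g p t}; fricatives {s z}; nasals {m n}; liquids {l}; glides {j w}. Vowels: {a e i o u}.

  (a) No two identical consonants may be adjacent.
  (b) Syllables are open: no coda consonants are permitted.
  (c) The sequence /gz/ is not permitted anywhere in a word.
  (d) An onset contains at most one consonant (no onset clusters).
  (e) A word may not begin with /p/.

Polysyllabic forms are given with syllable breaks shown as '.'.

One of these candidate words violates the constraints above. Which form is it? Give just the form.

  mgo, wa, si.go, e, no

mgo

mgo — violates constraint (d): syllable 1 onset /mg/ has 2 consonants (> 1) → illicit
wa — σ1 onset /w/, coda /∅/ ok → licit
si.go — σ1 onset /s/, coda /∅/ ok; σ2 onset /g/, coda /∅/ ok → licit
e — σ1 onset /∅/, coda /∅/ ok → licit
no — σ1 onset /n/, coda /∅/ ok → licit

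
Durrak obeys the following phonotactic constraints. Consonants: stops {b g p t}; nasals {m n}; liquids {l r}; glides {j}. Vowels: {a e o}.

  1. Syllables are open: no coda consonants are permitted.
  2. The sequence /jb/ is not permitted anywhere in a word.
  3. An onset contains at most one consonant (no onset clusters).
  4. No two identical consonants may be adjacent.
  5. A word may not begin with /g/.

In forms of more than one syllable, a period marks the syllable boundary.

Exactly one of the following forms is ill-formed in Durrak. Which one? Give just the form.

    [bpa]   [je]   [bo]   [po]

[bpa] — violates constraint 3: syllable 1 onset /bp/ has 2 consonants (> 1) → ill-formed
[je] — σ1 onset /j/, coda /∅/ ok → well-formed
[bo] — σ1 onset /b/, coda /∅/ ok → well-formed
[po] — σ1 onset /p/, coda /∅/ ok → well-formed

[bpa]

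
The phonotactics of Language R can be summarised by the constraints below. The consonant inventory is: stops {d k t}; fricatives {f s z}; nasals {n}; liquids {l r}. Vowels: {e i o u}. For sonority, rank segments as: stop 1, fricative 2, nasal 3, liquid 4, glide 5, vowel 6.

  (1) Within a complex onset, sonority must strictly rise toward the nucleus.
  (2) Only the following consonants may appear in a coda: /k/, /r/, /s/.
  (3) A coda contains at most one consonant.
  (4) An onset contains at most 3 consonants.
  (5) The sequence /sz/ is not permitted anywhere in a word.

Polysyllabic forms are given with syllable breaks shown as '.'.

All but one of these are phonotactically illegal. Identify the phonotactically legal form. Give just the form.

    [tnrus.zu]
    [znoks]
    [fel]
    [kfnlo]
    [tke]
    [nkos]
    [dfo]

[dfo]

[tnrus.zu] — violates constraint 5: contains banned sequence /sz/ → phonotactically illegal
[znoks] — violates constraint 3: syllable 1 coda /ks/ has 2 consonants (> 1) → phonotactically illegal
[fel] — violates constraint 2: syllable 1 coda contains /l/, which is not a licensed coda consonant → phonotactically illegal
[kfnlo] — violates constraint 4: syllable 1 onset /kfnl/ has 4 consonants (> 3) → phonotactically illegal
[tke] — violates constraint 1: syllable 1 onset /tk/: /t/ (stop, 1) → /k/ (stop, 1) does not rise → phonotactically illegal
[nkos] — violates constraint 1: syllable 1 onset /nk/: /n/ (nasal, 3) → /k/ (stop, 1) does not rise → phonotactically illegal
[dfo] — σ1 onset /df/ (1→2 rises), coda /∅/ ok → phonotactically legal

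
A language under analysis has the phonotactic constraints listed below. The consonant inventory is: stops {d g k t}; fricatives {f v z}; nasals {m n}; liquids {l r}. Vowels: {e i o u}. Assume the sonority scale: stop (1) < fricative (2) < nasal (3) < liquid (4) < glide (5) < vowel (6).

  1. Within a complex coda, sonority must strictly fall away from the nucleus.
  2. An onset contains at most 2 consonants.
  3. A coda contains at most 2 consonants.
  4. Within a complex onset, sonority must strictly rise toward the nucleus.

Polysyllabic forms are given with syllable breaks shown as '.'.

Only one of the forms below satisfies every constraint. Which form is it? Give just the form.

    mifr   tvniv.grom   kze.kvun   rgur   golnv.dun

kze.kvun

mifr — violates constraint 1: syllable 1 coda /fr/: /f/ (fricative, 2) → /r/ (liquid, 4) does not fall → phonotactically illegal
tvniv.grom — violates constraint 2: syllable 1 onset /tvn/ has 3 consonants (> 2) → phonotactically illegal
kze.kvun — σ1 onset /kz/ (1→2 rises), coda /∅/ ok; σ2 onset /kv/ (1→2 rises), coda /n/ ok → phonotactically legal
rgur — violates constraint 4: syllable 1 onset /rg/: /r/ (liquid, 4) → /g/ (stop, 1) does not rise → phonotactically illegal
golnv.dun — violates constraint 3: syllable 1 coda /lnv/ has 3 consonants (> 2) → phonotactically illegal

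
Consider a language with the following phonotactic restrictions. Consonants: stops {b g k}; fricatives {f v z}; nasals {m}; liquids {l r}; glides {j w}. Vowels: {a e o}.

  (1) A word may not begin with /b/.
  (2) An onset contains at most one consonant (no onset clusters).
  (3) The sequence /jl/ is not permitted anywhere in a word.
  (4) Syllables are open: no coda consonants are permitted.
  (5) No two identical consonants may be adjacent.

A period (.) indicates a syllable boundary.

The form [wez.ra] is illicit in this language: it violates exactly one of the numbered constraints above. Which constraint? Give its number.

4

[wez.ra]: syllable 1 coda /z/ has 1 consonant (> 0).
This is a violation of constraint 4: "Syllables are open: no coda consonants are permitted."
The remaining constraints (1, 2, 3, 5) are satisfied.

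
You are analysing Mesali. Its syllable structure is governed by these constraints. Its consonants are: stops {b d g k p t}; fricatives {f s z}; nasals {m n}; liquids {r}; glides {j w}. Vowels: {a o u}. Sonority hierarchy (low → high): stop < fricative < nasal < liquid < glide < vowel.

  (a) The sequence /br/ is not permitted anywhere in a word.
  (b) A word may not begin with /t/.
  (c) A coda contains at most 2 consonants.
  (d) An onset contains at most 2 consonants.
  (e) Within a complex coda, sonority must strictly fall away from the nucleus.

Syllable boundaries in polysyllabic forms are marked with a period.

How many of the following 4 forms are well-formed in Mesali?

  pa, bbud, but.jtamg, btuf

pa — σ1 onset /p/, coda /∅/ ok → well-formed
bbud — σ1 onset /bb/ (2C), coda /d/ ok → well-formed
but.jtamg — σ1 onset /b/, coda /t/ ok; σ2 onset /jt/ (2C), coda /mg/ (3→1 falls) ok → well-formed
btuf — σ1 onset /bt/ (2C), coda /f/ ok → well-formed
Well-formed: pa, bbud, but.jtamg, btuf → 4.

4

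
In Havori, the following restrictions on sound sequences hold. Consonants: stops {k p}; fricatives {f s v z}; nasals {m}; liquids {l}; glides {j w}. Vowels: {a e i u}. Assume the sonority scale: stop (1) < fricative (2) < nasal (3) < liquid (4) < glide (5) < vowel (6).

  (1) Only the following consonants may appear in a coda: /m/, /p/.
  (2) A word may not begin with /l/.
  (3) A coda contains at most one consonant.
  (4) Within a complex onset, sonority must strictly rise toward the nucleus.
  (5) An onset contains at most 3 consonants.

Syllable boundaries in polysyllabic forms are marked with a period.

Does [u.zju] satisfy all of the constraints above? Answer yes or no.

yes

[u.zju] — σ1 onset /∅/, coda /∅/ ok; σ2 onset /zj/ (2→5 rises), coda /∅/ ok → phonotactically legal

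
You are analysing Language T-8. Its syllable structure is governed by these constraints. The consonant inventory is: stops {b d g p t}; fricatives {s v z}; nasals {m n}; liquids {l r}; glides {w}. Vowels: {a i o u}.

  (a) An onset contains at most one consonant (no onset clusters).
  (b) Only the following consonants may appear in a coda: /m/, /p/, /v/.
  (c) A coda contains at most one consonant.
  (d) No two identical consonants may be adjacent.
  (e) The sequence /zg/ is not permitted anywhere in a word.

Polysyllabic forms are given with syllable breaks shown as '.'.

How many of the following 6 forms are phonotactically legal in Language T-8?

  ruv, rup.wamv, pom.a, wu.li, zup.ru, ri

ruv — σ1 onset /r/, coda /v/ ok → phonotactically legal
rup.wamv — violates constraint (c): syllable 2 coda /mv/ has 2 consonants (> 1) → phonotactically illegal
pom.a — σ1 onset /p/, coda /m/ ok; σ2 onset /∅/, coda /∅/ ok → phonotactically legal
wu.li — σ1 onset /w/, coda /∅/ ok; σ2 onset /l/, coda /∅/ ok → phonotactically legal
zup.ru — σ1 onset /z/, coda /p/ ok; σ2 onset /r/, coda /∅/ ok → phonotactically legal
ri — σ1 onset /r/, coda /∅/ ok → phonotactically legal
Phonotactically legal: ruv, pom.a, wu.li, zup.ru, ri → 5.

5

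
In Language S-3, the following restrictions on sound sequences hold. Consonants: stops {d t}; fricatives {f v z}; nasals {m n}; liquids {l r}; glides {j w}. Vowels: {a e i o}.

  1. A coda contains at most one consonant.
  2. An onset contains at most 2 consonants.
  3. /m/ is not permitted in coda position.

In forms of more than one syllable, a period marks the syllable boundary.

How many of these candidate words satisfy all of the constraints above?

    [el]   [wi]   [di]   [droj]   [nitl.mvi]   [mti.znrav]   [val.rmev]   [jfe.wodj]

[el] — σ1 onset /∅/, coda /l/ ok → well-formed
[wi] — σ1 onset /w/, coda /∅/ ok → well-formed
[di] — σ1 onset /d/, coda /∅/ ok → well-formed
[droj] — σ1 onset /dr/ (2C), coda /j/ ok → well-formed
[nitl.mvi] — violates constraint 1: syllable 1 coda /tl/ has 2 consonants (> 1) → ill-formed
[mti.znrav] — violates constraint 2: syllable 2 onset /znr/ has 3 consonants (> 2) → ill-formed
[val.rmev] — σ1 onset /v/, coda /l/ ok; σ2 onset /rm/ (2C), coda /v/ ok → well-formed
[jfe.wodj] — violates constraint 1: syllable 2 coda /dj/ has 2 consonants (> 1) → ill-formed
Well-formed: [el], [wi], [di], [droj], [val.rmev] → 5.

5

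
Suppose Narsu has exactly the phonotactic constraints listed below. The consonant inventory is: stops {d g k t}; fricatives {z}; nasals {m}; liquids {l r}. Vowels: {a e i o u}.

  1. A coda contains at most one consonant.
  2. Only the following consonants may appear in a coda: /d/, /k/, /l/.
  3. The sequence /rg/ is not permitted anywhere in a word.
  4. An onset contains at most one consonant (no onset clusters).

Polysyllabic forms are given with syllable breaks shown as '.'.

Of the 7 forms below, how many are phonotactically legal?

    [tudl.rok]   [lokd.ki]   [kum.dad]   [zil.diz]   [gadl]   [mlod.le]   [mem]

[tudl.rok] — violates constraint 1: syllable 1 coda /dl/ has 2 consonants (> 1) → phonotactically illegal
[lokd.ki] — violates constraint 1: syllable 1 coda /kd/ has 2 consonants (> 1) → phonotactically illegal
[kum.dad] — violates constraint 2: syllable 1 coda contains /m/, which is not a licensed coda consonant → phonotactically illegal
[zil.diz] — violates constraint 2: syllable 2 coda contains /z/, which is not a licensed coda consonant → phonotactically illegal
[gadl] — violates constraint 1: syllable 1 coda /dl/ has 2 consonants (> 1) → phonotactically illegal
[mlod.le] — violates constraint 4: syllable 1 onset /ml/ has 2 consonants (> 1) → phonotactically illegal
[mem] — violates constraint 2: syllable 1 coda contains /m/, which is not a licensed coda consonant → phonotactically illegal
No form is phonotactically legal → 0.

0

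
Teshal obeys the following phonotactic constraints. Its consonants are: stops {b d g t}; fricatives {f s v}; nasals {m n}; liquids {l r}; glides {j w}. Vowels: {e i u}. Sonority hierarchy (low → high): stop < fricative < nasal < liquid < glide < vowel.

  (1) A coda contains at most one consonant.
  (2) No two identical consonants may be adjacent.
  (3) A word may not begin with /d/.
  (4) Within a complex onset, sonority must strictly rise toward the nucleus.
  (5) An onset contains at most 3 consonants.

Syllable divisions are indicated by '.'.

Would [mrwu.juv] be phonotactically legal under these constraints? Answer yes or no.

yes

[mrwu.juv] — σ1 onset /mrw/ (3→4→5 rises), coda /∅/ ok; σ2 onset /j/, coda /v/ ok → phonotactically legal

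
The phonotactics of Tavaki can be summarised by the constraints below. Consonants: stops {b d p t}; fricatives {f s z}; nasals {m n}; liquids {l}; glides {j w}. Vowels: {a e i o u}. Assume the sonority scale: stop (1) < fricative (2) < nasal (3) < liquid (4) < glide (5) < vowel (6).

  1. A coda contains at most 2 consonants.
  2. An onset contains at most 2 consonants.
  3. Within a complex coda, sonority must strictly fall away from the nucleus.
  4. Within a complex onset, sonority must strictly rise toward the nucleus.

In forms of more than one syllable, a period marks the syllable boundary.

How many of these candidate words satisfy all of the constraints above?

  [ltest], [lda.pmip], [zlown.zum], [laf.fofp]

[ltest] — violates constraint 4: syllable 1 onset /lt/: /l/ (liquid, 4) → /t/ (stop, 1) does not rise → not permitted
[lda.pmip] — violates constraint 4: syllable 1 onset /ld/: /l/ (liquid, 4) → /d/ (stop, 1) does not rise → not permitted
[zlown.zum] — σ1 onset /zl/ (2→4 rises), coda /wn/ (5→3 falls) ok; σ2 onset /z/, coda /m/ ok → permitted
[laf.fofp] — σ1 onset /l/, coda /f/ ok; σ2 onset /f/, coda /fp/ (2→1 falls) ok → permitted
Permitted: [zlown.zum], [laf.fofp] → 2.

2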